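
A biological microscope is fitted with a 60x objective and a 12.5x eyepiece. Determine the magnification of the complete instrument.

The overall magnification of a compound microscope is the product of the objective and eyepiece magnifications:
M = M_obj x M_eye = 60 x 12.5 = 750.

750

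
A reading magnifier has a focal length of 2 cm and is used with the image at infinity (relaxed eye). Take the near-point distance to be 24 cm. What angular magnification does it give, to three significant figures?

M = D/f = 24/2 = 12.000.

12.0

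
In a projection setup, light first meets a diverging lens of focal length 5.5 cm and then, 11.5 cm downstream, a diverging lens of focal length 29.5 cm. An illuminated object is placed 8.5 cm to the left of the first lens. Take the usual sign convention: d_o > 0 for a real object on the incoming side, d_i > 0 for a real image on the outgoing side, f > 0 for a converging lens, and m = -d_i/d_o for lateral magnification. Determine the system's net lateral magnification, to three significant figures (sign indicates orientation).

Lens 1: 1/d_i1 = 1/f_1 - 1/d_o1 = 1/(-5.5) - 1/8.5 = -0.29947 cm^-1, so d_i1 = -3.339 cm.
m_1 = -(-3.339)/8.5 = 0.3929.
With d_i1 < 0 the first image is virtual and lies on the object side; the object distance for lens 2 is d_o2 = 11.5 - (-3.339) = 14.839 cm.
Lens 2: 1/d_i2 = 1/f_2 - 1/d_o2 = 1/(-29.5) - 1/(14.839) = -0.10129 cm^-1, so d_i2 = -9.873 cm.
m_2 = -(-9.873)/(14.839) = 0.6653.
Overall magnification: m = m_1 m_2 = 0.2614.

0.261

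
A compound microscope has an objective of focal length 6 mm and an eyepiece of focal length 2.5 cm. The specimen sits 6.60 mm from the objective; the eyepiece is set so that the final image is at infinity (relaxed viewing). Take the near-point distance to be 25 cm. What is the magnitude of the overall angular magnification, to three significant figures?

100

Convert to cm: f_obj = 6 mm = 0.6 cm; d_o = 6.60 mm = 0.66 cm.
Objective: 1/d_i = 1/f_obj - 1/d_o = 1/0.6 - 1/0.66 = 0.15152 cm^-1, so d_i = 6.600 cm.
m_obj = -d_i/d_o = -6.600/0.66 = -10.000.
Eyepiece angular magnification (image at infinity): M_eye = D/f_e = 25/2.5 = 10.000.
Overall M = m_obj x M_eye = (-10.000)(10.000) = -100.00.
|M| = 100.00.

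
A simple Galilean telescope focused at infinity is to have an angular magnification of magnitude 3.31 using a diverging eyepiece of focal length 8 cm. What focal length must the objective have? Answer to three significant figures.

|M| = f_obj/|f_eye|, so f_obj = |M| x |f_eye| = 3.31 x 8 = 26.480 cm.

26.5 cm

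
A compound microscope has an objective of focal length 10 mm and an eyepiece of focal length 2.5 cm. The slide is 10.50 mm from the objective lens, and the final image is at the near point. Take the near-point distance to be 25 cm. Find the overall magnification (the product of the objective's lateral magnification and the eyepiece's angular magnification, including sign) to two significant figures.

-220

Convert to cm: f_obj = 10 mm = 1 cm; d_o = 10.50 mm = 1.05 cm.
Objective: 1/d_i = 1/f_obj - 1/d_o = 1/1 - 1/1.05 = 0.04762 cm^-1, so d_i = 21.000 cm.
m_obj = -d_i/d_o = -21.000/1.05 = -20.000.
Eyepiece angular magnification (image at near point): M_eye = 1 + D/f_e = 1 + 25/2.5 = 11.000.
Overall M = m_obj x M_eye = (-20.000)(11.000) = -220.00.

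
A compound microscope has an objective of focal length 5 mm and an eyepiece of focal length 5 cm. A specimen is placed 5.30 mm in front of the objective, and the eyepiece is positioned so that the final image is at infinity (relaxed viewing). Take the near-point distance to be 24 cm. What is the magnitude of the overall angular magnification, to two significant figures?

80

Convert to cm: f_obj = 5 mm = 0.5 cm; d_o = 5.30 mm = 0.53 cm.
Objective: 1/d_i = 1/f_obj - 1/d_o = 1/0.5 - 1/0.53 = 0.11321 cm^-1, so d_i = 8.833 cm.
m_obj = -d_i/d_o = -8.833/0.53 = -16.667.
Eyepiece angular magnification (image at infinity): M_eye = D/f_e = 24/5 = 4.800.
Overall M = m_obj x M_eye = (-16.667)(4.800) = -80.00.
|M| = 80.00.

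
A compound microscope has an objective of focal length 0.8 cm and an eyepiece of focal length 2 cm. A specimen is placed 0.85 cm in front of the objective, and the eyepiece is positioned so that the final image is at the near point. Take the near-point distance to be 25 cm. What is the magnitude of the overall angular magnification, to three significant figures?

Objective: 1/d_i = 1/f_obj - 1/d_o = 1/0.8 - 1/0.85 = 0.07353 cm^-1, so d_i = 13.600 cm.
m_obj = -d_i/d_o = -13.600/0.85 = -16.000.
Eyepiece angular magnification (image at near point): M_eye = 1 + D/f_e = 1 + 25/2 = 13.500.
Overall M = m_obj x M_eye = (-16.000)(13.500) = -216.00.
|M| = 216.00.

216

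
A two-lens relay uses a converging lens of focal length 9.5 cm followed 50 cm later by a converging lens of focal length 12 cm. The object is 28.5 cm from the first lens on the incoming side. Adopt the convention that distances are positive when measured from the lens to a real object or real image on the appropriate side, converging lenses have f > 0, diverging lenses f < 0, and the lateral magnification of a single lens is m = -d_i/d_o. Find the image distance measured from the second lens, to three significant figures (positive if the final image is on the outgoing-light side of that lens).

18.1 cm

First lens: d_i1 = 1/(1/9.5 - 1/28.5) = 14.250 cm.
That image sits 35.750 cm in front of the second lens, so d_o2 = 35.750 cm.
Second lens: d_i2 = 1/(1/12 - 1/(35.750)) = 18.063 cm.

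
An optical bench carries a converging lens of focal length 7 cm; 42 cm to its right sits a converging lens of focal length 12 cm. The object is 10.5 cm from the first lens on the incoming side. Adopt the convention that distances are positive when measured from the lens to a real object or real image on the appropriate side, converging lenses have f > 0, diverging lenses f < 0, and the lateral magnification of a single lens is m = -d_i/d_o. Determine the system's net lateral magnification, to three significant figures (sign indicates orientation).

2.67

Lens 1: 1/d_i1 = 1/f_1 - 1/d_o1 = 1/7 - 1/10.5 = 0.04762 cm^-1, so d_i1 = 21.000 cm.
m_1 = -(21.000)/10.5 = -2.0000.
Object distance for lens 2: d_o2 = 42 - 21.000 = 21.000 cm.
Lens 2: 1/d_i2 = 1/f_2 - 1/d_o2 = 1/12 - 1/(21.000) = 0.03571 cm^-1, so d_i2 = 28.000 cm.
m_2 = -(28.000)/(21.000) = -1.3333.
Overall magnification: m = m_1 m_2 = 2.6667.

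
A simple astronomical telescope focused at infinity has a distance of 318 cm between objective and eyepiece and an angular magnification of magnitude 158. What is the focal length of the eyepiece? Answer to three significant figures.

2.00 cm

In normal adjustment the tube length equals f_obj + f_eye and |M| = f_obj/f_eye.
So f_obj = 158 f_eye and 158 f_eye + f_eye = 318 cm, giving f_eye = 318/159 = 2.000 cm and f_obj = 316.000 cm.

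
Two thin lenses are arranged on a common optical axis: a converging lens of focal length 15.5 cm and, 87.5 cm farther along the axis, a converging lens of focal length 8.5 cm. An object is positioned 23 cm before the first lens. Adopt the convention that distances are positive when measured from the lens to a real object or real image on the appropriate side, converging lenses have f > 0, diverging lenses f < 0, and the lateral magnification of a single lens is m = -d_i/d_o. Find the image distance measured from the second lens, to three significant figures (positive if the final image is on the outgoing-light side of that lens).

Applying the thin-lens equation to the first lens, 1/15.5 = 1/23 + 1/d_i1, which gives d_i1 = 47.533 cm.
Object distance for lens 2: d_o2 = 87.5 - 47.533 = 39.967 cm.
Applying the thin-lens equation again with f_2 = 8.5 cm and d_o2 = 39.967 cm gives d_i2 = 10.796 cm.

10.8 cm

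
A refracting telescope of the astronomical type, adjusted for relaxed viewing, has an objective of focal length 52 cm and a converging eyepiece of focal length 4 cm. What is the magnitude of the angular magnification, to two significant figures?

|M| = f_obj/|f_eye| = 52/4 = 13.000.

13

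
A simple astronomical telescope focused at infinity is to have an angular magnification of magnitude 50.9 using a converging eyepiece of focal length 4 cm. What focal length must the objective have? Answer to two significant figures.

200 cm

|M| = f_obj/|f_eye|, so f_obj = |M| x |f_eye| = 50.9 x 4 = 203.600 cm.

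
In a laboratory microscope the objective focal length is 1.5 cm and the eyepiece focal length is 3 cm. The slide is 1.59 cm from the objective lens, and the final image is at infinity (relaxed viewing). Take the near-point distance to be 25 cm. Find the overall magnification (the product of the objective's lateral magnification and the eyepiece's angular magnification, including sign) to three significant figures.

Objective: 1/d_i = 1/f_obj - 1/d_o = 1/1.5 - 1/1.59 = 0.03774 cm^-1, so d_i = 26.500 cm.
m_obj = -d_i/d_o = -26.500/1.59 = -16.667.
Eyepiece angular magnification (image at infinity): M_eye = D/f_e = 25/3 = 8.333.
Overall M = m_obj x M_eye = (-16.667)(8.333) = -138.89.

-139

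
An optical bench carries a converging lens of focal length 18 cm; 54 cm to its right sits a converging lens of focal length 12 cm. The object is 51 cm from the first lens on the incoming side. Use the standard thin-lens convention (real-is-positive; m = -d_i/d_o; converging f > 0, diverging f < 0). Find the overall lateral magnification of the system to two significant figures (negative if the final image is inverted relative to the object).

0.46

Applying the thin-lens equation to the first lens, 1/18 = 1/51 + 1/d_i1, which gives d_i1 = 27.818 cm.
Its lateral magnification is m_1 = -d_i1/d_o1 = -(27.818)/51 = -0.5455.
Object distance for lens 2: d_o2 = 54 - 27.818 = 26.182 cm.
Applying the thin-lens equation again with f_2 = 12 cm and d_o2 = 26.182 cm gives d_i2 = 22.154 cm.
m_2 = -(22.154)/(26.182) = -0.8462.
Total m = m_1 x m_2 = (-0.5455)(-0.8462) = 0.4615.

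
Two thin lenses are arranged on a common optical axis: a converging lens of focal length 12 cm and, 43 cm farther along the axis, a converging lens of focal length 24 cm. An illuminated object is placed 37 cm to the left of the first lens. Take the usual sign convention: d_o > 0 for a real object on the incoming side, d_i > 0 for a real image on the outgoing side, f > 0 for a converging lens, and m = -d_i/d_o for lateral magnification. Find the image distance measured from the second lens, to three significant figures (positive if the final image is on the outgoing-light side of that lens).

Lens 1: 1/d_i1 = 1/f_1 - 1/d_o1 = 1/12 - 1/37 = 0.05631 cm^-1, so d_i1 = 17.760 cm.
That image sits 25.240 cm in front of the second lens, so d_o2 = 25.240 cm.
Lens 2: 1/d_i2 = 1/f_2 - 1/d_o2 = 1/24 - 1/(25.240) = 0.00205 cm^-1, so d_i2 = 488.516 cm.

489 cm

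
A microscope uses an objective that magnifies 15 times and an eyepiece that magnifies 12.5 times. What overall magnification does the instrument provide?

The overall magnification of a compound microscope is the product of the objective and eyepiece magnifications:
M = M_obj x M_eye = 15 x 12.5 = 187.5.

187.5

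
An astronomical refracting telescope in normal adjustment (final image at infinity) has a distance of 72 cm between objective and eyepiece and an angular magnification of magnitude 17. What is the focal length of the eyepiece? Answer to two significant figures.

4.0 cm

In normal adjustment the tube length equals f_obj + f_eye and |M| = f_obj/f_eye.
So f_obj = 17 f_eye and 17 f_eye + f_eye = 72 cm, giving f_eye = 72/18 = 4.000 cm and f_obj = 68.000 cm.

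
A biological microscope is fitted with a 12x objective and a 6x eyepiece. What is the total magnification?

The overall magnification of a compound microscope is the product of the objective and eyepiece magnifications:
M = M_obj x M_eye = 12 x 6 = 72.

72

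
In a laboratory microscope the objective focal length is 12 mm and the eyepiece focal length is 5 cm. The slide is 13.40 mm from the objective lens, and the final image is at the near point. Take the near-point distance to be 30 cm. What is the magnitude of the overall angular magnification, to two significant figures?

Convert to cm: f_obj = 12 mm = 1.2 cm; d_o = 13.40 mm = 1.34 cm.
Objective: 1/d_i = 1/f_obj - 1/d_o = 1/1.2 - 1/1.34 = 0.08706 cm^-1, so d_i = 11.486 cm.
m_obj = -d_i/d_o = -11.486/1.34 = -8.571.
Eyepiece angular magnification (image at near point): M_eye = 1 + D/f_e = 1 + 30/5 = 7.000.
Overall M = m_obj x M_eye = (-8.571)(7.000) = -60.00.
|M| = 60.00.

60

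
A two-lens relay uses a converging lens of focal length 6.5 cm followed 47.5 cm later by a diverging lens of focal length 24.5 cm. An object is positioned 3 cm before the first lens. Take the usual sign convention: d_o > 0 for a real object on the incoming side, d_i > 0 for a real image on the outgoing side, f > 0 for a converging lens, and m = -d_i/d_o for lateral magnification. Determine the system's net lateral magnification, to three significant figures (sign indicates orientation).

0.587

Applying the thin-lens equation to the first lens, 1/6.5 = 1/3 + 1/d_i1, which gives d_i1 = -5.571 cm.
Its lateral magnification is m_1 = -d_i1/d_o1 = -(-5.571)/3 = 1.8571.
The intermediate image is virtual, 5.571 cm to the left of lens 1, so d_o2 = L - d_i1 = 47.5 - (-5.571) = 53.071 cm.
Applying the thin-lens equation again with f_2 = -24.5 cm and d_o2 = 53.071 cm gives d_i2 = -16.762 cm.
m_2 = -(-16.762)/(53.071) = 0.3158.
The system's lateral magnification is m_1 m_2 = (1.8571)(0.3158) = 0.5866.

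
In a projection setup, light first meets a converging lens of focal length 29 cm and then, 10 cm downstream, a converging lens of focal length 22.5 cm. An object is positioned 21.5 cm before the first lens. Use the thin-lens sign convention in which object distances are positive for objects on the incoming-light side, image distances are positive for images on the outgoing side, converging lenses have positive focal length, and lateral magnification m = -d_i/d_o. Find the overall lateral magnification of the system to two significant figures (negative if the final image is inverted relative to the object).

-1.2

Applying the thin-lens equation to the first lens, 1/29 = 1/21.5 + 1/d_i1, which gives d_i1 = -83.133 cm.
Its lateral magnification is m_1 = -d_i1/d_o1 = -(-83.133)/21.5 = 3.8667.
With d_i1 < 0 the first image is virtual and lies on the object side; the object distance for lens 2 is d_o2 = 10 - (-83.133) = 93.133 cm.
Applying the thin-lens equation again with f_2 = 22.5 cm and d_o2 = 93.133 cm gives d_i2 = 29.667 cm.
m_2 = -(29.667)/(93.133) = -0.3185.
The system's lateral magnification is m_1 m_2 = (3.8667)(-0.3185) = -1.2317.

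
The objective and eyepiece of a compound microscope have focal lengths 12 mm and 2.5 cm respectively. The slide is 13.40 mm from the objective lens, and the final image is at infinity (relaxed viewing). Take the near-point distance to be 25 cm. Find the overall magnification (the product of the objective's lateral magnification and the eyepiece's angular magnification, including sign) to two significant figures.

-86

Convert to cm: f_obj = 12 mm = 1.2 cm; d_o = 13.40 mm = 1.34 cm.
Objective: 1/d_i = 1/f_obj - 1/d_o = 1/1.2 - 1/1.34 = 0.08706 cm^-1, so d_i = 11.486 cm.
m_obj = -d_i/d_o = -11.486/1.34 = -8.571.
Eyepiece angular magnification (image at infinity): M_eye = D/f_e = 25/2.5 = 10.000.
Overall M = m_obj x M_eye = (-8.571)(10.000) = -85.71.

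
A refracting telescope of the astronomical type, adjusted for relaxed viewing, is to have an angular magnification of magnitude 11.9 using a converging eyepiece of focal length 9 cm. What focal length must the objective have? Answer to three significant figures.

|M| = f_obj/|f_eye|, so f_obj = |M| x |f_eye| = 11.9 x 9 = 107.100 cm.

107 cm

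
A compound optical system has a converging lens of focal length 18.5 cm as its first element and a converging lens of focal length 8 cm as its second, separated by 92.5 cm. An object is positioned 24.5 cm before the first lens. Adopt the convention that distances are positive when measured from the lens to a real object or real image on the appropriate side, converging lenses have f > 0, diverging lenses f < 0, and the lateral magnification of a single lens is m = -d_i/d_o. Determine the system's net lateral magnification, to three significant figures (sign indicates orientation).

First lens: d_i1 = 1/(1/18.5 - 1/24.5) = 75.542 cm.
m_1 = -(75.542)/24.5 = -3.0833.
That image sits 16.958 cm in front of the second lens, so d_o2 = 16.958 cm.
Second lens: d_i2 = 1/(1/8 - 1/(16.958)) = 15.144 cm.
m_2 = -(15.144)/(16.958) = -0.8930.
Overall magnification: m = m_1 m_2 = 2.7535.

2.75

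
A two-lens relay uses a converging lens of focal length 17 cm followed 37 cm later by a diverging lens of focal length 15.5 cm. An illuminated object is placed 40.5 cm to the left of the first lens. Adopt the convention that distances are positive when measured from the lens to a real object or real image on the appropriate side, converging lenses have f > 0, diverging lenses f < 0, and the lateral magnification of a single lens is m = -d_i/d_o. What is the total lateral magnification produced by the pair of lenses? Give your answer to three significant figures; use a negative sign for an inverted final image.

-0.483

Applying the thin-lens equation to the first lens, 1/17 = 1/40.5 + 1/d_i1, which gives d_i1 = 29.298 cm.
Its lateral magnification is m_1 = -d_i1/d_o1 = -(29.298)/40.5 = -0.7234.
That image sits 7.702 cm in front of the second lens, so d_o2 = 7.702 cm.
Applying the thin-lens equation again with f_2 = -15.5 cm and d_o2 = 7.702 cm gives d_i2 = -5.145 cm.
m_2 = -(-5.145)/(7.702) = 0.6680.
The system's lateral magnification is m_1 m_2 = (-0.7234)(0.6680) = -0.4833.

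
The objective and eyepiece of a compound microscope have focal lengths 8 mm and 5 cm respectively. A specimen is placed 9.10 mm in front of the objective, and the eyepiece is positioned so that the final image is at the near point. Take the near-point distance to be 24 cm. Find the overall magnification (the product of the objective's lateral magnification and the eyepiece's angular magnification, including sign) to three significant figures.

Convert to cm: f_obj = 8 mm = 0.8 cm; d_o = 9.10 mm = 0.91 cm.
Objective: 1/d_i = 1/f_obj - 1/d_o = 1/0.8 - 1/0.91 = 0.15110 cm^-1, so d_i = 6.618 cm.
m_obj = -d_i/d_o = -6.618/0.91 = -7.273.
Eyepiece angular magnification (image at near point): M_eye = 1 + D/f_e = 1 + 24/5 = 5.800.
Overall M = m_obj x M_eye = (-7.273)(5.800) = -42.18.

-42.2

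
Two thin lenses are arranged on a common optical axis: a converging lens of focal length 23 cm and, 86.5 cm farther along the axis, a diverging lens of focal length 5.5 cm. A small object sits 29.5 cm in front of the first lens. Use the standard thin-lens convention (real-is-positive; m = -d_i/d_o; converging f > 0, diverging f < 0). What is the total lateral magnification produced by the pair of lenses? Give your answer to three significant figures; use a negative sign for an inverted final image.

1.57

Lens 1: 1/d_i1 = 1/f_1 - 1/d_o1 = 1/23 - 1/29.5 = 0.00958 cm^-1, so d_i1 = 104.385 cm.
m_1 = -(104.385)/29.5 = -3.5385.
Since 104.385 cm > 86.5 cm, the first image lies past the second lens and serves as a virtual object: d_o2 = L - d_i1 = -17.885 cm.
Lens 2: 1/d_i2 = 1/f_2 - 1/d_o2 = 1/(-5.5) - 1/(-17.885) = -0.12590 cm^-1, so d_i2 = -7.943 cm.
m_2 = -(-7.943)/(-17.885) = -0.4441.
Overall magnification: m = m_1 m_2 = 1.5714.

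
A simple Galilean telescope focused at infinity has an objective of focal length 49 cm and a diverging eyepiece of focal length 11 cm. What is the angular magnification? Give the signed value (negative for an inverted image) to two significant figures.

4.5

M = -f_obj/f_eye = -49/(-11) = 4.455.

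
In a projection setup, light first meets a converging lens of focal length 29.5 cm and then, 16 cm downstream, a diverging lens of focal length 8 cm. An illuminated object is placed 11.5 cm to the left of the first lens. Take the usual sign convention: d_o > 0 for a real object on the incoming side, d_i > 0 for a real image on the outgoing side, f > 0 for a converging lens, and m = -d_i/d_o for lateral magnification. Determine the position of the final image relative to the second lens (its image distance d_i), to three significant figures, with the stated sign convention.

-6.51 cm

Lens 1: 1/d_i1 = 1/f_1 - 1/d_o1 = 1/29.5 - 1/11.5 = -0.05306 cm^-1, so d_i1 = -18.847 cm.
The intermediate image is virtual, 18.847 cm to the left of lens 1, so d_o2 = L - d_i1 = 16 - (-18.847) = 34.847 cm.
Lens 2: 1/d_i2 = 1/f_2 - 1/d_o2 = 1/(-8) - 1/(34.847) = -0.15370 cm^-1, so d_i2 = -6.506 cm.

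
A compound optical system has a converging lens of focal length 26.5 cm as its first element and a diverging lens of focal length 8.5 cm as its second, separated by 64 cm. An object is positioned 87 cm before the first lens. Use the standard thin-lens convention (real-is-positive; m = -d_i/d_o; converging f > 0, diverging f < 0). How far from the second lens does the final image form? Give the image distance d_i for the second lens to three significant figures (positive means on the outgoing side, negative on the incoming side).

First lens: d_i1 = 1/(1/26.5 - 1/87) = 38.107 cm.
That image sits 25.893 cm in front of the second lens, so d_o2 = 25.893 cm.
Second lens: d_i2 = 1/(1/(-8.5) - 1/(25.893)) = -6.399 cm.

-6.40 cm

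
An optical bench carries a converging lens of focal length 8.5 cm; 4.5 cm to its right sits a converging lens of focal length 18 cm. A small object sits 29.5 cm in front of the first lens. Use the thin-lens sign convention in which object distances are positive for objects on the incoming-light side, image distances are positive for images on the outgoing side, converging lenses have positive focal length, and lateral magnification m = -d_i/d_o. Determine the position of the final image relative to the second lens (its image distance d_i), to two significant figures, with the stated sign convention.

First lens: d_i1 = 1/(1/8.5 - 1/29.5) = 11.940 cm.
Since 11.940 cm > 4.5 cm, the first image lies past the second lens and serves as a virtual object: d_o2 = L - d_i1 = -7.440 cm.
Second lens: d_i2 = 1/(1/18 - 1/(-7.440)) = 5.264 cm.

5.3 cm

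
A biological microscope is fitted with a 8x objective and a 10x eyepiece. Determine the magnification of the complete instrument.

80

The overall magnification of a compound microscope is the product of the objective and eyepiece magnifications:
M = M_obj x M_eye = 8 x 10 = 80.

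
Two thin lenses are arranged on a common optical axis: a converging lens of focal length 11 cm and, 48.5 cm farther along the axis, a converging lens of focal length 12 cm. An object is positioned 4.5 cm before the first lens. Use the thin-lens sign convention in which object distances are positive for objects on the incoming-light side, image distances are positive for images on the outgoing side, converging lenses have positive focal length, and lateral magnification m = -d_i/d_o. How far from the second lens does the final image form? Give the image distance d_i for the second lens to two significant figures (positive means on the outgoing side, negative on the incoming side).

15 cm

First lens: d_i1 = 1/(1/11 - 1/4.5) = -7.615 cm.
With d_i1 < 0 the first image is virtual and lies on the object side; the object distance for lens 2 is d_o2 = 48.5 - (-7.615) = 56.115 cm.
Second lens: d_i2 = 1/(1/12 - 1/(56.115)) = 15.264 cm.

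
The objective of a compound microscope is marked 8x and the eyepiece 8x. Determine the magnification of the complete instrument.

64

The overall magnification of a compound microscope is the product of the objective and eyepiece magnifications:
M = M_obj x M_eye = 8 x 8 = 64.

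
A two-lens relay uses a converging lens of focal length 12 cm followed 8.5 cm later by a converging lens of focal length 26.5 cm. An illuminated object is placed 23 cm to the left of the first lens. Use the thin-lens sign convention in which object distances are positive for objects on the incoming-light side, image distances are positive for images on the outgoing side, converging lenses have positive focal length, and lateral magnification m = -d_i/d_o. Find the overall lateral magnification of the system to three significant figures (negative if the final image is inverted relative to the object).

-0.671

Lens 1: 1/d_i1 = 1/f_1 - 1/d_o1 = 1/12 - 1/23 = 0.03986 cm^-1, so d_i1 = 25.091 cm.
m_1 = -(25.091)/23 = -1.0909.
This image would form 25.091 cm past lens 1, i.e. 16.591 cm beyond lens 2, so it is a virtual object for lens 2: d_o2 = 8.5 - 25.091 = -16.591 cm.
Lens 2: 1/d_i2 = 1/f_2 - 1/d_o2 = 1/26.5 - 1/(-16.591) = 0.09801 cm^-1, so d_i2 = 10.203 cm.
m_2 = -(10.203)/(-16.591) = 0.6150.
The system's lateral magnification is m_1 m_2 = (-1.0909)(0.6150) = -0.6709.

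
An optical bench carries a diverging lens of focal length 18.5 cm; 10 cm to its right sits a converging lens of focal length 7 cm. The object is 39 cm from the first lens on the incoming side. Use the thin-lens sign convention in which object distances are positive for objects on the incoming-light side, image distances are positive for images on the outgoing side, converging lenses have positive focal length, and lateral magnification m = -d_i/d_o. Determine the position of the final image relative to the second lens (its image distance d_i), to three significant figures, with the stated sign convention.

Lens 1: 1/d_i1 = 1/f_1 - 1/d_o1 = 1/(-18.5) - 1/39 = -0.07970 cm^-1, so d_i1 = -12.548 cm.
The intermediate image is virtual, 12.548 cm to the left of lens 1, so d_o2 = L - d_i1 = 10 - (-12.548) = 22.548 cm.
Lens 2: 1/d_i2 = 1/f_2 - 1/d_o2 = 1/7 - 1/(22.548) = 0.09851 cm^-1, so d_i2 = 10.152 cm.

10.2 cm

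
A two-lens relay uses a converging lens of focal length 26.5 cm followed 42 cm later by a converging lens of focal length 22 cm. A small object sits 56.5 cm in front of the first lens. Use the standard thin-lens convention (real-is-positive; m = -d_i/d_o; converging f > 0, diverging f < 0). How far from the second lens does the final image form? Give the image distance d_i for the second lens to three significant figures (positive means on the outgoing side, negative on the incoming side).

5.82 cm

First lens: d_i1 = 1/(1/26.5 - 1/56.5) = 49.908 cm.
This image would form 49.908 cm past lens 1, i.e. 7.908 cm beyond lens 2, so it is a virtual object for lens 2: d_o2 = 42 - 49.908 = -7.908 cm.
Second lens: d_i2 = 1/(1/22 - 1/(-7.908)) = 5.817 cm.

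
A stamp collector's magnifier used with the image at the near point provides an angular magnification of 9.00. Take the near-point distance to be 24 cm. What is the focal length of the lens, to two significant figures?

3.0 cm

For the image at the near point, M = 1 + D/f.
f = D/(M - 1) = 24/(9.0 - 1) = 3.000 cm.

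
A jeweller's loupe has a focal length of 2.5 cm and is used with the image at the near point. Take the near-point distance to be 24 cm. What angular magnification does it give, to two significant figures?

M = 1 + D/f = 1 + 24/2.5 = 10.600.

11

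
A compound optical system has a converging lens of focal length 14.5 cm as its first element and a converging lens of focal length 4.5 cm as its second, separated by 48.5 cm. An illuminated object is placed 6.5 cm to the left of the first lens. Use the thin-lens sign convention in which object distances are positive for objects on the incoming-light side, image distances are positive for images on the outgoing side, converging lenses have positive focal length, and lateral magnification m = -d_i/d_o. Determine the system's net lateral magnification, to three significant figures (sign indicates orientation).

-0.146

Applying the thin-lens equation to the first lens, 1/14.5 = 1/6.5 + 1/d_i1, which gives d_i1 = -11.781 cm.
Its lateral magnification is m_1 = -d_i1/d_o1 = -(-11.781)/6.5 = 1.8125.
With d_i1 < 0 the first image is virtual and lies on the object side; the object distance for lens 2 is d_o2 = 48.5 - (-11.781) = 60.281 cm.
Applying the thin-lens equation again with f_2 = 4.5 cm and d_o2 = 60.281 cm gives d_i2 = 4.863 cm.
m_2 = -(4.863)/(60.281) = -0.0807.
The system's lateral magnification is m_1 m_2 = (1.8125)(-0.0807) = -0.1462.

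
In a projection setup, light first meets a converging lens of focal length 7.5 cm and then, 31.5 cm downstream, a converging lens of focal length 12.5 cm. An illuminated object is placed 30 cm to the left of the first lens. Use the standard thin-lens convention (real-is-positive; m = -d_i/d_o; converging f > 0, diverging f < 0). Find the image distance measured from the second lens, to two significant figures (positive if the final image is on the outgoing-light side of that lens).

30 cm

Lens 1: 1/d_i1 = 1/f_1 - 1/d_o1 = 1/7.5 - 1/30 = 0.10000 cm^-1, so d_i1 = 10.000 cm.
The intermediate image is 10.000 cm to the right of lens 1, so d_o2 = L - d_i1 = 31.5 - 10.000 = 21.500 cm.
Lens 2: 1/d_i2 = 1/f_2 - 1/d_o2 = 1/12.5 - 1/(21.500) = 0.03349 cm^-1, so d_i2 = 29.861 cm.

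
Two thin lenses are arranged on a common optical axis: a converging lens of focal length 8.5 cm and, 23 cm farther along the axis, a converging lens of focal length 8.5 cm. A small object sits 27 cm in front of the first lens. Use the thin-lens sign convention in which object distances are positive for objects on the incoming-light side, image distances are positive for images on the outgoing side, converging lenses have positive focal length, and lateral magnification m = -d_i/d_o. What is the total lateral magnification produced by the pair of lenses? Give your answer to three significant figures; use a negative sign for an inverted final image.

Applying the thin-lens equation to the first lens, 1/8.5 = 1/27 + 1/d_i1, which gives d_i1 = 12.405 cm.
Its lateral magnification is m_1 = -d_i1/d_o1 = -(12.405)/27 = -0.4595.
The intermediate image is 12.405 cm to the right of lens 1, so d_o2 = L - d_i1 = 23 - 12.405 = 10.595 cm.
Applying the thin-lens equation again with f_2 = 8.5 cm and d_o2 = 10.595 cm gives d_i2 = 42.994 cm.
m_2 = -(42.994)/(10.595) = -4.0581.
Overall magnification: m = m_1 m_2 = 1.8645.

1.86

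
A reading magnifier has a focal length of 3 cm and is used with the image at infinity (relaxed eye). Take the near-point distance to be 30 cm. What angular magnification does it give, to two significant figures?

M = D/f = 30/3 = 10.000.

10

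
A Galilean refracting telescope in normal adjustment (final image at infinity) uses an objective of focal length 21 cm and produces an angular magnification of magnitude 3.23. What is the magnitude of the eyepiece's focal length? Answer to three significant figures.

|M| = f_obj/|f_eye|, so |f_eye| = f_obj/|M| = 21/3.23 = 6.502 cm.
(The eyepiece is diverging, so its signed focal length is -6.502 cm.)

6.50 cm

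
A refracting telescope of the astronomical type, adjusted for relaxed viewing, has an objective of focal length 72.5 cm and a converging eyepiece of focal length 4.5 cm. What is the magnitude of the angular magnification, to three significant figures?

|M| = f_obj/|f_eye| = 72.5/4.5 = 16.111.

16.1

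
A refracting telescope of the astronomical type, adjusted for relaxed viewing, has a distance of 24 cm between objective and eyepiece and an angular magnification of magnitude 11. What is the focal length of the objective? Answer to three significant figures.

22.0 cm

In normal adjustment the tube length equals f_obj + f_eye and |M| = f_obj/f_eye.
So f_obj = 11 f_eye and 11 f_eye + f_eye = 24 cm, giving f_eye = 24/12 = 2.000 cm and f_obj = 22.000 cm.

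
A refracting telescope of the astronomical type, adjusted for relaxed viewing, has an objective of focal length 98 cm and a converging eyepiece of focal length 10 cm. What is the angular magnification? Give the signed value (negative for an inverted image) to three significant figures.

M = -f_obj/f_eye = -98/(10) = -9.800.

-9.80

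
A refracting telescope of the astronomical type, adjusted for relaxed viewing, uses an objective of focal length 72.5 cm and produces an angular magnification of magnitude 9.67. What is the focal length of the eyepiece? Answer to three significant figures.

|M| = f_obj/f_eye, so f_eye = f_obj/|M| = 72.5/9.67 = 7.497 cm.

7.50 cm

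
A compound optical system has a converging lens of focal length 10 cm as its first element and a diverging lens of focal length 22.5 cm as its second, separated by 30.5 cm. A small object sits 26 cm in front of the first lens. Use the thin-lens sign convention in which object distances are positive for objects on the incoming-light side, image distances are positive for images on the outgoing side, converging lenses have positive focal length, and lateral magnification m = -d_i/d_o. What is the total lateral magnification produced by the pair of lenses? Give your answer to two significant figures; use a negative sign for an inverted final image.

First lens: d_i1 = 1/(1/10 - 1/26) = 16.250 cm.
m_1 = -(16.250)/26 = -0.6250.
The intermediate image is 16.250 cm to the right of lens 1, so d_o2 = L - d_i1 = 30.5 - 16.250 = 14.250 cm.
Second lens: d_i2 = 1/(1/(-22.5) - 1/(14.250)) = -8.724 cm.
m_2 = -(-8.724)/(14.250) = 0.6122.
Overall magnification: m = m_1 m_2 = -0.3827.

-0.38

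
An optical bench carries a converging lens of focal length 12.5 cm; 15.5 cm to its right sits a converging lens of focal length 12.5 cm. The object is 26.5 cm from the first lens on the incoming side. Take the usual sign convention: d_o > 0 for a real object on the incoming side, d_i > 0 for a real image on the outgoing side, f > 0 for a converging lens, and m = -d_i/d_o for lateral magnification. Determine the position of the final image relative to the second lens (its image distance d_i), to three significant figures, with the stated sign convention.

First lens: d_i1 = 1/(1/12.5 - 1/26.5) = 23.661 cm.
Since 23.661 cm > 15.5 cm, the first image lies past the second lens and serves as a virtual object: d_o2 = L - d_i1 = -8.161 cm.
Second lens: d_i2 = 1/(1/12.5 - 1/(-8.161)) = 4.937 cm.

4.94 cm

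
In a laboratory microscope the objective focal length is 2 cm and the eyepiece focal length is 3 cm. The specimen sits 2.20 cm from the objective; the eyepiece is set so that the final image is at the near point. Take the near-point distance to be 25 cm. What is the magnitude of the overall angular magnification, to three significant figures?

93.3

Objective: 1/d_i = 1/f_obj - 1/d_o = 1/2 - 1/2.20 = 0.04545 cm^-1, so d_i = 22.000 cm.
m_obj = -d_i/d_o = -22.000/2.20 = -10.000.
Eyepiece angular magnification (image at near point): M_eye = 1 + D/f_e = 1 + 25/3 = 9.333.
Overall M = m_obj x M_eye = (-10.000)(9.333) = -93.33.
|M| = 93.33.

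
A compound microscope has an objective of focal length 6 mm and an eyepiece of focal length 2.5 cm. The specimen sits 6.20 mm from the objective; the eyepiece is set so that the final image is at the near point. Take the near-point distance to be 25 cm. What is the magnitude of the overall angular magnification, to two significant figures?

330

Convert to cm: f_obj = 6 mm = 0.6 cm; d_o = 6.20 mm = 0.62 cm.
Objective: 1/d_i = 1/f_obj - 1/d_o = 1/0.6 - 1/0.62 = 0.05376 cm^-1, so d_i = 18.600 cm.
m_obj = -d_i/d_o = -18.600/0.62 = -30.000.
Eyepiece angular magnification (image at near point): M_eye = 1 + D/f_e = 1 + 25/2.5 = 11.000.
Overall M = m_obj x M_eye = (-30.000)(11.000) = -330.00.
|M| = 330.00.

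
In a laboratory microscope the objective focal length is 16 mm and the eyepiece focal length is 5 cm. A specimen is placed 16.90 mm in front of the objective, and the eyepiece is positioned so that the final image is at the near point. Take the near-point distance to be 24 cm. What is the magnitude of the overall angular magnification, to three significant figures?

103

Convert to cm: f_obj = 16 mm = 1.6 cm; d_o = 16.90 mm = 1.69 cm.
Objective: 1/d_i = 1/f_obj - 1/d_o = 1/1.6 - 1/1.69 = 0.03328 cm^-1, so d_i = 30.044 cm.
m_obj = -d_i/d_o = -30.044/1.69 = -17.778.
Eyepiece angular magnification (image at near point): M_eye = 1 + D/f_e = 1 + 24/5 = 5.800.
Overall M = m_obj x M_eye = (-17.778)(5.800) = -103.11.
|M| = 103.11.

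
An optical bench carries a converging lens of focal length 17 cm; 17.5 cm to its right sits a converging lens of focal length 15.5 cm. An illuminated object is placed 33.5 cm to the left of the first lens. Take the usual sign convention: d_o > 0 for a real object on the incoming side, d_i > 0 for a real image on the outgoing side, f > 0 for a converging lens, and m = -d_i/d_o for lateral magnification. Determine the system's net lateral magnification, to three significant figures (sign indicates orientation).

-0.491

Lens 1: 1/d_i1 = 1/f_1 - 1/d_o1 = 1/17 - 1/33.5 = 0.02897 cm^-1, so d_i1 = 34.515 cm.
m_1 = -(34.515)/33.5 = -1.0303.
This image would form 34.515 cm past lens 1, i.e. 17.015 cm beyond lens 2, so it is a virtual object for lens 2: d_o2 = 17.5 - 34.515 = -17.015 cm.
Lens 2: 1/d_i2 = 1/f_2 - 1/d_o2 = 1/15.5 - 1/(-17.015) = 0.12329 cm^-1, so d_i2 = 8.111 cm.
m_2 = -(8.111)/(-17.015) = 0.4767.
Overall magnification: m = m_1 m_2 = -0.4911.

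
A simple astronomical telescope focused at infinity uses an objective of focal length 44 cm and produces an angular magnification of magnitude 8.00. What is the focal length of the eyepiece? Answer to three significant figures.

|M| = f_obj/f_eye, so f_eye = f_obj/|M| = 44/8.0 = 5.500 cm.

5.50 cm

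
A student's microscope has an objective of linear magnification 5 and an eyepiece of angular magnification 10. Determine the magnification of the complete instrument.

50

The overall magnification of a compound microscope is the product of the objective and eyepiece magnifications:
M = M_obj x M_eye = 5 x 10 = 50.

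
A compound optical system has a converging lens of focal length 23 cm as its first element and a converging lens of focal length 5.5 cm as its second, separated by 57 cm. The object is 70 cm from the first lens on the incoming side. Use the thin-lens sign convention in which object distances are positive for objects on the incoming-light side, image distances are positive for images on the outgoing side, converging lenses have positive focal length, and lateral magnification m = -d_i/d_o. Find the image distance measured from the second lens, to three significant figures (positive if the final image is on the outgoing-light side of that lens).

7.25 cm

First lens: d_i1 = 1/(1/23 - 1/70) = 34.255 cm.
That image sits 22.745 cm in front of the second lens, so d_o2 = 22.745 cm.
Second lens: d_i2 = 1/(1/5.5 - 1/(22.745)) = 7.254 cm.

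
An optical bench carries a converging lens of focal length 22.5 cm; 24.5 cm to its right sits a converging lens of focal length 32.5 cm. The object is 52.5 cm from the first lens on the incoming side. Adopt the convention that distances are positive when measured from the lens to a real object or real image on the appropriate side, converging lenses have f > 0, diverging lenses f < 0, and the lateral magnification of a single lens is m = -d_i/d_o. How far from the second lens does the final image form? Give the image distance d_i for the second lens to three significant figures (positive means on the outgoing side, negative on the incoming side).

Lens 1: 1/d_i1 = 1/f_1 - 1/d_o1 = 1/22.5 - 1/52.5 = 0.02540 cm^-1, so d_i1 = 39.375 cm.
Since 39.375 cm > 24.5 cm, the first image lies past the second lens and serves as a virtual object: d_o2 = L - d_i1 = -14.875 cm.
Lens 2: 1/d_i2 = 1/f_2 - 1/d_o2 = 1/32.5 - 1/(-14.875) = 0.09800 cm^-1, so d_i2 = 10.204 cm.

10.2 cm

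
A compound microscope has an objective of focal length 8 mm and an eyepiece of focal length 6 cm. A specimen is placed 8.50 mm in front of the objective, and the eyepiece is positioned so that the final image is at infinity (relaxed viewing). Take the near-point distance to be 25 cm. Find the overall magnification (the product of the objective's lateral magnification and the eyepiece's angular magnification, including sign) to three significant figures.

-66.7

Convert to cm: f_obj = 8 mm = 0.8 cm; d_o = 8.50 mm = 0.85 cm.
Objective: 1/d_i = 1/f_obj - 1/d_o = 1/0.8 - 1/0.85 = 0.07353 cm^-1, so d_i = 13.600 cm.
m_obj = -d_i/d_o = -13.600/0.85 = -16.000.
Eyepiece angular magnification (image at infinity): M_eye = D/f_e = 25/6 = 4.167.
Overall M = m_obj x M_eye = (-16.000)(4.167) = -66.67.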